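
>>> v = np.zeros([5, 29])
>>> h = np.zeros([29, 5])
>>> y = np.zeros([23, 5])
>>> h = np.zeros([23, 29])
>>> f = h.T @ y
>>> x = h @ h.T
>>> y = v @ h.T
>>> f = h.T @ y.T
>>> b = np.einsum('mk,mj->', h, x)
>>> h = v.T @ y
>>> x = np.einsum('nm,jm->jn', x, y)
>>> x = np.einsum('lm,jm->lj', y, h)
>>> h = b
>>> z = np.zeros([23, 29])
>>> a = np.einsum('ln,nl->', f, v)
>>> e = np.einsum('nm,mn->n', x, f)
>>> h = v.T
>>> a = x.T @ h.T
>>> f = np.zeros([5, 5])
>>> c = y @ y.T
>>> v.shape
(5, 29)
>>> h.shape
(29, 5)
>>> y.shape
(5, 23)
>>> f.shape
(5, 5)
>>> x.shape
(5, 29)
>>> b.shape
()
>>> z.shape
(23, 29)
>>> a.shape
(29, 29)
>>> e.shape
(5,)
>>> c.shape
(5, 5)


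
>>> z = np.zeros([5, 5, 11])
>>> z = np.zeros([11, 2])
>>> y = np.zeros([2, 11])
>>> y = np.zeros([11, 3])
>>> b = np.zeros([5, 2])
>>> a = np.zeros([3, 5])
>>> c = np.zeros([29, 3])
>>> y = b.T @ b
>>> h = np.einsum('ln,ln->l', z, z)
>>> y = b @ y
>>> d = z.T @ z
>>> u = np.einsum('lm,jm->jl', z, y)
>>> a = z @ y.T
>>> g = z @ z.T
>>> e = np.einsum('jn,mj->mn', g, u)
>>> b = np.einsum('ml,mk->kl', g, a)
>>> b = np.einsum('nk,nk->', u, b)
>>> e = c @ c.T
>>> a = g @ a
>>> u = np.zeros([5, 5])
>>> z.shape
(11, 2)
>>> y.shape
(5, 2)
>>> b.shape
()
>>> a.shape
(11, 5)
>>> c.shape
(29, 3)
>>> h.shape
(11,)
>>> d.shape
(2, 2)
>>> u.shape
(5, 5)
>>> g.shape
(11, 11)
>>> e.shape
(29, 29)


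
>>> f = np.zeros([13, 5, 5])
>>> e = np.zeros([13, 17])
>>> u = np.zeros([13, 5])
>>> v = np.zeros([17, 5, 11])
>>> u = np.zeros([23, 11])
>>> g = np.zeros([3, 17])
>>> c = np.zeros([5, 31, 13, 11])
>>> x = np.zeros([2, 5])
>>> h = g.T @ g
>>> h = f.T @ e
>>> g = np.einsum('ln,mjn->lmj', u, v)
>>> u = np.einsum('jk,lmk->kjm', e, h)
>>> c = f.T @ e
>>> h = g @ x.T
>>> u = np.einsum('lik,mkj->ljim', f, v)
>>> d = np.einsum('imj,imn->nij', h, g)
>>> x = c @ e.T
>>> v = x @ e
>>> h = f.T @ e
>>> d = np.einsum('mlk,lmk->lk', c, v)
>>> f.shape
(13, 5, 5)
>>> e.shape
(13, 17)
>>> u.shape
(13, 11, 5, 17)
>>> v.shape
(5, 5, 17)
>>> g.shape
(23, 17, 5)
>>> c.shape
(5, 5, 17)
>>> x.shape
(5, 5, 13)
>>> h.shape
(5, 5, 17)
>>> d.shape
(5, 17)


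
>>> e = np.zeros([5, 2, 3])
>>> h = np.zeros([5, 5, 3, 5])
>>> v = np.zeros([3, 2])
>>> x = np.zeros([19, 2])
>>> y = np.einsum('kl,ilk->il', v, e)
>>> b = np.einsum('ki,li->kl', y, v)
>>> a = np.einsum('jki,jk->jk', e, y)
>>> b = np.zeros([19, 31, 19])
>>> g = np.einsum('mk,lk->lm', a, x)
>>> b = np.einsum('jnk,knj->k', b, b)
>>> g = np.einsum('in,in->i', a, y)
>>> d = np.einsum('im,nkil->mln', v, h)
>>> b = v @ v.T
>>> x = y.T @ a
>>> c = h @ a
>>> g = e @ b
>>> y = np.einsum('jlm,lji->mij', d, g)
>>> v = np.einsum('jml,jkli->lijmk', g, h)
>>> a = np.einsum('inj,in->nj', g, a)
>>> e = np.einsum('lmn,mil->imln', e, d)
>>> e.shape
(5, 2, 5, 3)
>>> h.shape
(5, 5, 3, 5)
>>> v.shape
(3, 5, 5, 2, 5)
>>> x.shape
(2, 2)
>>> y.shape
(5, 3, 2)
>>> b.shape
(3, 3)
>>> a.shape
(2, 3)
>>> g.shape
(5, 2, 3)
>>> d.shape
(2, 5, 5)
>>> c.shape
(5, 5, 3, 2)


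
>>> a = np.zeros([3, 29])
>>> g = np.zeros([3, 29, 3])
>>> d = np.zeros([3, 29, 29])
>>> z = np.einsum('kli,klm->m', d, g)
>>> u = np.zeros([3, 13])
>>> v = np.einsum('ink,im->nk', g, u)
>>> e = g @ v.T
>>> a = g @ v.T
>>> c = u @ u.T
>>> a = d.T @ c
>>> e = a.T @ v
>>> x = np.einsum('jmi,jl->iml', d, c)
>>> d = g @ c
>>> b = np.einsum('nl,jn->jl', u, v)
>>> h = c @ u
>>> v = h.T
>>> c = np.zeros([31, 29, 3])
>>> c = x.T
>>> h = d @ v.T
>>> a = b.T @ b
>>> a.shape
(13, 13)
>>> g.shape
(3, 29, 3)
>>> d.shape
(3, 29, 3)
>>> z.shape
(3,)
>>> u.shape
(3, 13)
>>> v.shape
(13, 3)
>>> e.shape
(3, 29, 3)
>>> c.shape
(3, 29, 29)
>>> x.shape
(29, 29, 3)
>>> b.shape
(29, 13)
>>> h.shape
(3, 29, 13)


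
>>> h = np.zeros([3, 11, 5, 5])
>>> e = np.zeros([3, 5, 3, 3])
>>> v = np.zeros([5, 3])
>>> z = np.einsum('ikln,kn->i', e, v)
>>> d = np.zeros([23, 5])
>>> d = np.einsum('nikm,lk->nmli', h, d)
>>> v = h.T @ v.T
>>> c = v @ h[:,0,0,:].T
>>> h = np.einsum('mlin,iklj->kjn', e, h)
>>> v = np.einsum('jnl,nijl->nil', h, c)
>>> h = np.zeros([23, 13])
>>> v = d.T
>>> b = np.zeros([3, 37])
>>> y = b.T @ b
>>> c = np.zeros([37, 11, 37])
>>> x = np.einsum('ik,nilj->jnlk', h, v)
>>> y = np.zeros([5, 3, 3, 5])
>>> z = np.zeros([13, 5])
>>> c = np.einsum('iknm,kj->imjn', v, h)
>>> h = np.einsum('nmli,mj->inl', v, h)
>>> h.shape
(3, 11, 5)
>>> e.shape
(3, 5, 3, 3)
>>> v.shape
(11, 23, 5, 3)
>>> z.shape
(13, 5)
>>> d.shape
(3, 5, 23, 11)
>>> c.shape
(11, 3, 13, 5)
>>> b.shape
(3, 37)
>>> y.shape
(5, 3, 3, 5)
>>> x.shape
(3, 11, 5, 13)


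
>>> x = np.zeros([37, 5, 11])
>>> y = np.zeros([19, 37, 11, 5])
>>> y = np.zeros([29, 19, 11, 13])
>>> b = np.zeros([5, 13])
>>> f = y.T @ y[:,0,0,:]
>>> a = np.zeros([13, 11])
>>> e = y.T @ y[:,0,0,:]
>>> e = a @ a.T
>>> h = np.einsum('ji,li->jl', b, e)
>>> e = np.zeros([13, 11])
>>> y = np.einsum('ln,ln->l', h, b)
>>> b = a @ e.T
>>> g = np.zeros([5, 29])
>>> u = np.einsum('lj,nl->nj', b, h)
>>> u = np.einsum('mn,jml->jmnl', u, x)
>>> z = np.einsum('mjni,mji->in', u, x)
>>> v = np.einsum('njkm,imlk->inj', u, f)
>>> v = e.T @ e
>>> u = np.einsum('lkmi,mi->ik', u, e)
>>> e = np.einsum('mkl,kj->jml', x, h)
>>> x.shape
(37, 5, 11)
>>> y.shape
(5,)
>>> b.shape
(13, 13)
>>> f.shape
(13, 11, 19, 13)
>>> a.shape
(13, 11)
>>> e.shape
(13, 37, 11)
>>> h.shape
(5, 13)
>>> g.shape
(5, 29)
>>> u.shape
(11, 5)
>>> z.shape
(11, 13)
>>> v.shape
(11, 11)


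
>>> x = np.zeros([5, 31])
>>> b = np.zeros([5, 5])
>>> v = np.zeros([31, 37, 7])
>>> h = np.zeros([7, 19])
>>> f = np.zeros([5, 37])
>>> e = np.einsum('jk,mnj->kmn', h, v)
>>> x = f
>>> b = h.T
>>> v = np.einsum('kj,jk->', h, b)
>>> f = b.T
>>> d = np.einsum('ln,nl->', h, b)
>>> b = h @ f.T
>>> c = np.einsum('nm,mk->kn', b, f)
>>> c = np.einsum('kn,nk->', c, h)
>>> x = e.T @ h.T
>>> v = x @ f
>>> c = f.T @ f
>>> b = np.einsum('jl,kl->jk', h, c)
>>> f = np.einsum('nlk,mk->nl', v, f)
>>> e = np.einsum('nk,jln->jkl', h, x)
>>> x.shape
(37, 31, 7)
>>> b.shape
(7, 19)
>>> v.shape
(37, 31, 19)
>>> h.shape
(7, 19)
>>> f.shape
(37, 31)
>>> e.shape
(37, 19, 31)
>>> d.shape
()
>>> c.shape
(19, 19)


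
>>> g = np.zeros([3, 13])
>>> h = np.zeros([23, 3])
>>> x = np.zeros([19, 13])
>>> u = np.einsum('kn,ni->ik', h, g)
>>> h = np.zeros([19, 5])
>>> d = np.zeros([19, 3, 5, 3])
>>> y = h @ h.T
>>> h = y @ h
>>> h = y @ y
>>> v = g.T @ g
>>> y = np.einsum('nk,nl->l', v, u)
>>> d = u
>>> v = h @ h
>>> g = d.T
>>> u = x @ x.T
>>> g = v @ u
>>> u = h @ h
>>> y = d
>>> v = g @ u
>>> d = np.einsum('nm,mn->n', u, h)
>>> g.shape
(19, 19)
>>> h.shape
(19, 19)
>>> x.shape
(19, 13)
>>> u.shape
(19, 19)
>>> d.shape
(19,)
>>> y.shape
(13, 23)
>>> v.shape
(19, 19)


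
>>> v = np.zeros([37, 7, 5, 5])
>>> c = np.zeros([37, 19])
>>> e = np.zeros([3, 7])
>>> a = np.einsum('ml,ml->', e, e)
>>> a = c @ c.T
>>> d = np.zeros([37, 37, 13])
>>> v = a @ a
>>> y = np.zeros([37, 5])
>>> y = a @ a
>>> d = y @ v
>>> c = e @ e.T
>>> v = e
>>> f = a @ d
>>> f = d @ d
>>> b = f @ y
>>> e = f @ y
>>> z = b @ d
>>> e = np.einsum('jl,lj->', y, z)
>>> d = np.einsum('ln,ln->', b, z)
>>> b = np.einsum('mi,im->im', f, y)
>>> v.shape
(3, 7)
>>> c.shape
(3, 3)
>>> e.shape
()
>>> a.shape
(37, 37)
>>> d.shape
()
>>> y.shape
(37, 37)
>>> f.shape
(37, 37)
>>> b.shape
(37, 37)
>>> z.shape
(37, 37)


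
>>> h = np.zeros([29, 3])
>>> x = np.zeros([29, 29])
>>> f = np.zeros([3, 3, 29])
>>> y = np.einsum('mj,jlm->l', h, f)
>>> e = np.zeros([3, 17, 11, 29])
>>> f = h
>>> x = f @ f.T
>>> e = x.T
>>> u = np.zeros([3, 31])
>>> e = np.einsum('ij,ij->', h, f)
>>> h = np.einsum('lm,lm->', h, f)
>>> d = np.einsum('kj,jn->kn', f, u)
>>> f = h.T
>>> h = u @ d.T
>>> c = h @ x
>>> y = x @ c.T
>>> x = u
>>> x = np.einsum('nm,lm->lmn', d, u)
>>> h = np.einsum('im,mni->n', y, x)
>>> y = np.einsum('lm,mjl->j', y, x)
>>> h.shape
(31,)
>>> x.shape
(3, 31, 29)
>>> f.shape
()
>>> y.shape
(31,)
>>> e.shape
()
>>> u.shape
(3, 31)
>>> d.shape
(29, 31)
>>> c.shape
(3, 29)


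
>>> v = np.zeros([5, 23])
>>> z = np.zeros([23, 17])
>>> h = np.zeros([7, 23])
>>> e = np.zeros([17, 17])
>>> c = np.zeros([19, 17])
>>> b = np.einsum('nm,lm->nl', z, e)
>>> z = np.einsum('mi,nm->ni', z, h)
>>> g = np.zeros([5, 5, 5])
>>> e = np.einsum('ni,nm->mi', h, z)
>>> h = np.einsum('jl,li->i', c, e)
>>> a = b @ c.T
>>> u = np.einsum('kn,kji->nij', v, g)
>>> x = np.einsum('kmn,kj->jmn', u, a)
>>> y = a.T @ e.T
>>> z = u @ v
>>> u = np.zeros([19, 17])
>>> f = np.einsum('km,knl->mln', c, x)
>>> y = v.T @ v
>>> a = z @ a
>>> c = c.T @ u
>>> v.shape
(5, 23)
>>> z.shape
(23, 5, 23)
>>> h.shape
(23,)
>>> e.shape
(17, 23)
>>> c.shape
(17, 17)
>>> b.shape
(23, 17)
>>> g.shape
(5, 5, 5)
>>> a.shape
(23, 5, 19)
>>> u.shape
(19, 17)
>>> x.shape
(19, 5, 5)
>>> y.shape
(23, 23)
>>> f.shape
(17, 5, 5)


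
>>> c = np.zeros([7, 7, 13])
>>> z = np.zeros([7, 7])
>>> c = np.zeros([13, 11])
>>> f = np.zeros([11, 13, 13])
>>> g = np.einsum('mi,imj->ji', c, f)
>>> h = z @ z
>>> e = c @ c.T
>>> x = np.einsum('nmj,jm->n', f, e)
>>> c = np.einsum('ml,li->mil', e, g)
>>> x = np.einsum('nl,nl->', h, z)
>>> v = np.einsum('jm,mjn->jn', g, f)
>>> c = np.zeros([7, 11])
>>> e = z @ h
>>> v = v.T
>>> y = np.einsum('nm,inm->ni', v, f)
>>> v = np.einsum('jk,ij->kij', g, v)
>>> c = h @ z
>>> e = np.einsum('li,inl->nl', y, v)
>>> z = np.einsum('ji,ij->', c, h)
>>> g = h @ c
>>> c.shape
(7, 7)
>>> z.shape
()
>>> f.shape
(11, 13, 13)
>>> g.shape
(7, 7)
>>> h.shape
(7, 7)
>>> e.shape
(13, 13)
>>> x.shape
()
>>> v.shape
(11, 13, 13)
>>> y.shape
(13, 11)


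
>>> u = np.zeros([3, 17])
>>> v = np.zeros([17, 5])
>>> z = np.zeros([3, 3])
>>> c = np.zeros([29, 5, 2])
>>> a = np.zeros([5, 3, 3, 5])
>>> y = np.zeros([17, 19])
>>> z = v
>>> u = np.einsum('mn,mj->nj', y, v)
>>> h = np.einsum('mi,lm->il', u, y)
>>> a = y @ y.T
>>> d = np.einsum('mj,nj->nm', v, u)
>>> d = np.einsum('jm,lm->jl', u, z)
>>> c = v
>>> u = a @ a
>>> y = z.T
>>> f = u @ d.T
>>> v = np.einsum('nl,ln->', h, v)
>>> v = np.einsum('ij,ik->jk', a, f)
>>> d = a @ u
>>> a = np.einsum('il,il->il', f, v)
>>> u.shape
(17, 17)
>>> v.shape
(17, 19)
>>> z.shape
(17, 5)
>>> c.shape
(17, 5)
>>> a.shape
(17, 19)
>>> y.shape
(5, 17)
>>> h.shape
(5, 17)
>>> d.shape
(17, 17)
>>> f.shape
(17, 19)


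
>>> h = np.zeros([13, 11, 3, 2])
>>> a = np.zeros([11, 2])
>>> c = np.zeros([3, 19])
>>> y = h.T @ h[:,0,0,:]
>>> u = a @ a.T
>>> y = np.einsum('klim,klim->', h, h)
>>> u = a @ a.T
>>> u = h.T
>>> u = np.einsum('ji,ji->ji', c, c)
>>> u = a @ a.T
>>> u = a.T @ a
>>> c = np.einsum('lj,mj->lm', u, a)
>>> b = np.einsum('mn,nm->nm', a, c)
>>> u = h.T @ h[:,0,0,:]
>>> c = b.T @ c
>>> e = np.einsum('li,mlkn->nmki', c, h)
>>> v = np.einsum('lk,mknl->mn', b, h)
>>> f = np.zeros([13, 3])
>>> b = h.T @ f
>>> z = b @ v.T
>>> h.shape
(13, 11, 3, 2)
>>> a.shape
(11, 2)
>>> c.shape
(11, 11)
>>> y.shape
()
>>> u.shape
(2, 3, 11, 2)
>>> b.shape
(2, 3, 11, 3)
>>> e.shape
(2, 13, 3, 11)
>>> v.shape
(13, 3)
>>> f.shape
(13, 3)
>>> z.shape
(2, 3, 11, 13)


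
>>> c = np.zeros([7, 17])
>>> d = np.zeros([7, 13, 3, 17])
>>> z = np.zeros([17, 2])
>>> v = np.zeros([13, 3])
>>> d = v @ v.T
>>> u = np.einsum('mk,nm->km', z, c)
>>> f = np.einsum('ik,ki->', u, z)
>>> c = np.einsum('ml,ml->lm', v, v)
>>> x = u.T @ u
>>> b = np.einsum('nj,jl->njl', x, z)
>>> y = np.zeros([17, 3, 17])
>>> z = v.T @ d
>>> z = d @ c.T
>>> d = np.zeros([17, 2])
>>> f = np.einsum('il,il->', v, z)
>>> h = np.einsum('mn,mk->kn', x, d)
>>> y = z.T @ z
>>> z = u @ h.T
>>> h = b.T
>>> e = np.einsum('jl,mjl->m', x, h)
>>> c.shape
(3, 13)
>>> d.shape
(17, 2)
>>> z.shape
(2, 2)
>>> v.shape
(13, 3)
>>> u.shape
(2, 17)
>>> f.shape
()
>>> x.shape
(17, 17)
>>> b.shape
(17, 17, 2)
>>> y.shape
(3, 3)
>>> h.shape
(2, 17, 17)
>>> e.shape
(2,)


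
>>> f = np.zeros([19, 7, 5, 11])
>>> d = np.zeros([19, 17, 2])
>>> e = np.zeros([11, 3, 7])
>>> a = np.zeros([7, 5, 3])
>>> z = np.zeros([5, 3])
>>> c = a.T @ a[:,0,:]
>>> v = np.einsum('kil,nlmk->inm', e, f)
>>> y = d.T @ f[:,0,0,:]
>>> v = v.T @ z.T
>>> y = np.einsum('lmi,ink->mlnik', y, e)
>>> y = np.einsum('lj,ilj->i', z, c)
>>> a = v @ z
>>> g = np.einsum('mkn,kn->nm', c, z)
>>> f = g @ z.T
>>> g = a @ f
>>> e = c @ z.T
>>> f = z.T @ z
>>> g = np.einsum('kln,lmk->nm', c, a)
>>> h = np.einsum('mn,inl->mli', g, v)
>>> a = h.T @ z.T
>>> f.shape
(3, 3)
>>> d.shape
(19, 17, 2)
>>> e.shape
(3, 5, 5)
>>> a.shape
(5, 5, 5)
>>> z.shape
(5, 3)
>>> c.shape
(3, 5, 3)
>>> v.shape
(5, 19, 5)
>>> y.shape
(3,)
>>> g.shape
(3, 19)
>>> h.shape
(3, 5, 5)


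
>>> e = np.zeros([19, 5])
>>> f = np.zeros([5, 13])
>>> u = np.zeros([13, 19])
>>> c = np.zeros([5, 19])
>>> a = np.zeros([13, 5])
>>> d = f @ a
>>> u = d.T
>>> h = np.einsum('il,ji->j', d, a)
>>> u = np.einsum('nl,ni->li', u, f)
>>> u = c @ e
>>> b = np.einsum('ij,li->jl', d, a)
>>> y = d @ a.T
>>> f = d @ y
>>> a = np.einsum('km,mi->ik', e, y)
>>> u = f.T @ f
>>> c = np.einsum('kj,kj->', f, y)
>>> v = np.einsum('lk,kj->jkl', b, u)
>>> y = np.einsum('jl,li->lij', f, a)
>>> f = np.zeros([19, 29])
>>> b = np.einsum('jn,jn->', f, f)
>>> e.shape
(19, 5)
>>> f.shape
(19, 29)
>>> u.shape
(13, 13)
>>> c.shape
()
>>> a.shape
(13, 19)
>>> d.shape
(5, 5)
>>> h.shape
(13,)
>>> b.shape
()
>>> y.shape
(13, 19, 5)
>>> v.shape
(13, 13, 5)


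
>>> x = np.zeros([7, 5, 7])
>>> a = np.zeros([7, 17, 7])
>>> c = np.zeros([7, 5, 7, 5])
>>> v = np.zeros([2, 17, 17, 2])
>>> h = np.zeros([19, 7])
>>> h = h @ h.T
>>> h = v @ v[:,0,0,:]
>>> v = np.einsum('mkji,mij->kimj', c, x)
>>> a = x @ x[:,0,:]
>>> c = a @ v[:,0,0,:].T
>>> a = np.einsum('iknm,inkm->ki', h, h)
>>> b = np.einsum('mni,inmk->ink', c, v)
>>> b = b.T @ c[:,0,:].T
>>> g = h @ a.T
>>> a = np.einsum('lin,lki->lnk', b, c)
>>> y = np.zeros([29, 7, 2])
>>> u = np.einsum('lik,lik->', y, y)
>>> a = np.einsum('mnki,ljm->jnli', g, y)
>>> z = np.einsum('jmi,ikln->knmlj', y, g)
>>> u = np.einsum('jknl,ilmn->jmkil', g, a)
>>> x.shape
(7, 5, 7)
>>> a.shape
(7, 17, 29, 17)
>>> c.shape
(7, 5, 5)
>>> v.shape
(5, 5, 7, 7)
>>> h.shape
(2, 17, 17, 2)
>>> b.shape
(7, 5, 7)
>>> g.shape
(2, 17, 17, 17)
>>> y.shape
(29, 7, 2)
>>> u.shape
(2, 29, 17, 7, 17)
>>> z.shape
(17, 17, 7, 17, 29)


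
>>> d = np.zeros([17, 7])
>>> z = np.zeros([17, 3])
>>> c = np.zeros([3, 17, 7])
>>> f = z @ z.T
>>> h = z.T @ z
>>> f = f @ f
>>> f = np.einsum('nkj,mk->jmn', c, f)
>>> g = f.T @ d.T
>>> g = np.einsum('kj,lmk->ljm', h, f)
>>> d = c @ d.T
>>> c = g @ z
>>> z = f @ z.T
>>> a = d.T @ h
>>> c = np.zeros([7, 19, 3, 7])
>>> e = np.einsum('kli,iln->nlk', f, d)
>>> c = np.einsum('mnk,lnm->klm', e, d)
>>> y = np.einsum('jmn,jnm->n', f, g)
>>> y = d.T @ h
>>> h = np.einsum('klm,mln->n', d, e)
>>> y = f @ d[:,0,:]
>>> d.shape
(3, 17, 17)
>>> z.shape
(7, 17, 17)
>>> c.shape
(7, 3, 17)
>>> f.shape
(7, 17, 3)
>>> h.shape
(7,)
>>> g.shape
(7, 3, 17)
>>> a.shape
(17, 17, 3)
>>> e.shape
(17, 17, 7)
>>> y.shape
(7, 17, 17)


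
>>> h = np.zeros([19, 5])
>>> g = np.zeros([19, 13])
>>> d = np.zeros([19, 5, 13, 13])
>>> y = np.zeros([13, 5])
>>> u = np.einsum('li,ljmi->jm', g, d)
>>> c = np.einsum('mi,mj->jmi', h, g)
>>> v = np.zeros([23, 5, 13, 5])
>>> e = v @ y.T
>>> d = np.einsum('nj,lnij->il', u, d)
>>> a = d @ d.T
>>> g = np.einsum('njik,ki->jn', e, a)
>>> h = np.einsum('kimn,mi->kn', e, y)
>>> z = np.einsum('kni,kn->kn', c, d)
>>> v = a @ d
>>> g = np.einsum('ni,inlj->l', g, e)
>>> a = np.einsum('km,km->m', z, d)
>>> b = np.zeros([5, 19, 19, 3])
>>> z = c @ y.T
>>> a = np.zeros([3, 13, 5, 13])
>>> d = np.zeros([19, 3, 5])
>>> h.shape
(23, 13)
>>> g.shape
(13,)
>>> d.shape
(19, 3, 5)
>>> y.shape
(13, 5)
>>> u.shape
(5, 13)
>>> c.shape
(13, 19, 5)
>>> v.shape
(13, 19)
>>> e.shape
(23, 5, 13, 13)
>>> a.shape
(3, 13, 5, 13)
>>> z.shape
(13, 19, 13)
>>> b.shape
(5, 19, 19, 3)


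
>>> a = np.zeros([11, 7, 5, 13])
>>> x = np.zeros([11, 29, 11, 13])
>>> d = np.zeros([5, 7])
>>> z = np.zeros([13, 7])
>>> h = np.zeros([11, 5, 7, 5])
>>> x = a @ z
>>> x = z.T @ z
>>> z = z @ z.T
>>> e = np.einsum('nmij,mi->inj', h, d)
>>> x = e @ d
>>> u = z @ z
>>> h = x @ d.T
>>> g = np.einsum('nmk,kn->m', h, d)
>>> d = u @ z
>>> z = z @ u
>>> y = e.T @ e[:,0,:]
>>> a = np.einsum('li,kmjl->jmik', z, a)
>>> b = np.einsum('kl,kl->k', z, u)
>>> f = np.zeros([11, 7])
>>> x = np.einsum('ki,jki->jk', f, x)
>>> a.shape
(5, 7, 13, 11)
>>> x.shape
(7, 11)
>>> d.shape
(13, 13)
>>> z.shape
(13, 13)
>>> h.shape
(7, 11, 5)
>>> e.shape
(7, 11, 5)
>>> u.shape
(13, 13)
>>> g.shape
(11,)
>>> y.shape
(5, 11, 5)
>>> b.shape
(13,)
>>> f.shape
(11, 7)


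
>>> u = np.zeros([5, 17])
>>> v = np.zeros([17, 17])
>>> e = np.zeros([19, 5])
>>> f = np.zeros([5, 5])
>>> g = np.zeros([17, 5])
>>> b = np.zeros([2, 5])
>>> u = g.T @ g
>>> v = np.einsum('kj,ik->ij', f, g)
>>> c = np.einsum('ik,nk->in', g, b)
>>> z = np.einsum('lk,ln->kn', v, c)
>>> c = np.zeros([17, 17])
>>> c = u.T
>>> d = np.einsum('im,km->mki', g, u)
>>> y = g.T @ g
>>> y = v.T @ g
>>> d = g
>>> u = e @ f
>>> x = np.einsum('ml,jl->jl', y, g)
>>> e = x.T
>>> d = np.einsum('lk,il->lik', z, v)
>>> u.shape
(19, 5)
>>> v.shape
(17, 5)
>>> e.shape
(5, 17)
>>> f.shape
(5, 5)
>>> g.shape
(17, 5)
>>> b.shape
(2, 5)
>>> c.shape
(5, 5)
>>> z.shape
(5, 2)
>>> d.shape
(5, 17, 2)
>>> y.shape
(5, 5)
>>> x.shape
(17, 5)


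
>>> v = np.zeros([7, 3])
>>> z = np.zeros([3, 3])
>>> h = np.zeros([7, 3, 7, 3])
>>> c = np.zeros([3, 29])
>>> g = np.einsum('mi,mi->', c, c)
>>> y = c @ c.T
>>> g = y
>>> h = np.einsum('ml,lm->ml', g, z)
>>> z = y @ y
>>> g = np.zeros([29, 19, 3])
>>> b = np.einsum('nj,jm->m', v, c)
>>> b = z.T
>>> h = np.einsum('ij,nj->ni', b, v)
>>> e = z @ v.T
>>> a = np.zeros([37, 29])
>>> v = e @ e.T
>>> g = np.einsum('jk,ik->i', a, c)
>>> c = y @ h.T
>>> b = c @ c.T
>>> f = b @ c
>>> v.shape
(3, 3)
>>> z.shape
(3, 3)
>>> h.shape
(7, 3)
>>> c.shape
(3, 7)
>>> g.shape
(3,)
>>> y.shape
(3, 3)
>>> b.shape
(3, 3)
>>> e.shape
(3, 7)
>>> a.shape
(37, 29)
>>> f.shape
(3, 7)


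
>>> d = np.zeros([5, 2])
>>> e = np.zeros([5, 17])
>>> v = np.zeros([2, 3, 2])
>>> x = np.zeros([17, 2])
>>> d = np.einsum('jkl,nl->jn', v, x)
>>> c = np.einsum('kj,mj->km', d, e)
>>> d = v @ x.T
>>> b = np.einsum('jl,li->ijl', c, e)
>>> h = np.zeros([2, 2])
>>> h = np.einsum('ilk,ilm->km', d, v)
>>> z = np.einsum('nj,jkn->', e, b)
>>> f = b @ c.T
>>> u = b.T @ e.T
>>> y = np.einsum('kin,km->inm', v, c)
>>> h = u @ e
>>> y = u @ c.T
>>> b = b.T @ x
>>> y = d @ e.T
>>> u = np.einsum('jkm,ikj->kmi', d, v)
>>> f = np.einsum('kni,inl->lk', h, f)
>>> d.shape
(2, 3, 17)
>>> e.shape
(5, 17)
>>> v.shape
(2, 3, 2)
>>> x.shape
(17, 2)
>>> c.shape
(2, 5)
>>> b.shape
(5, 2, 2)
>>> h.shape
(5, 2, 17)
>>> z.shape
()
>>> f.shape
(2, 5)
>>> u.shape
(3, 17, 2)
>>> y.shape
(2, 3, 5)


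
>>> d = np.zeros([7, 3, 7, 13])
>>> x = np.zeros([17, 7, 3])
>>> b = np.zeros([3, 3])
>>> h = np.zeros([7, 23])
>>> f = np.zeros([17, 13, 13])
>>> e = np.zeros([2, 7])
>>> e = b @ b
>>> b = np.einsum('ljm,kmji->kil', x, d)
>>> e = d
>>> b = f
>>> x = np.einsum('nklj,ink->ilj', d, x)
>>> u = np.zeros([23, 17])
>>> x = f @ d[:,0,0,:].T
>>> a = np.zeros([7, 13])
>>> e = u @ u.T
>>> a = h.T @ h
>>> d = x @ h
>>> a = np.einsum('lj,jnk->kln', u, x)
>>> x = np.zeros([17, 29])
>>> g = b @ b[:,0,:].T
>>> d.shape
(17, 13, 23)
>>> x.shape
(17, 29)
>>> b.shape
(17, 13, 13)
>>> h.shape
(7, 23)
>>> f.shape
(17, 13, 13)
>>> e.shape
(23, 23)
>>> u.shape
(23, 17)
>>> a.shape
(7, 23, 13)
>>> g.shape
(17, 13, 17)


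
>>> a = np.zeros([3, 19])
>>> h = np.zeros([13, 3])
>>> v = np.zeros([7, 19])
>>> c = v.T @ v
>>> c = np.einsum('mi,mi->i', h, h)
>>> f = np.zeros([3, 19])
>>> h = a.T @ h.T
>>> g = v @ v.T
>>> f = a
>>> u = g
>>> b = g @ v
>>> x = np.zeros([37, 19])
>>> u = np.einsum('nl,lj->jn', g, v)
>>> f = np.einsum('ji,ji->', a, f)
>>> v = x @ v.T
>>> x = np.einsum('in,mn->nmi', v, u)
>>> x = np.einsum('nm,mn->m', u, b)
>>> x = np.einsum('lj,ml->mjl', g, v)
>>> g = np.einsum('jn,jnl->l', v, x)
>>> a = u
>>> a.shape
(19, 7)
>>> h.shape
(19, 13)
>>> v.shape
(37, 7)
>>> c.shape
(3,)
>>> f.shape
()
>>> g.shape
(7,)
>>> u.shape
(19, 7)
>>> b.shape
(7, 19)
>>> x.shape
(37, 7, 7)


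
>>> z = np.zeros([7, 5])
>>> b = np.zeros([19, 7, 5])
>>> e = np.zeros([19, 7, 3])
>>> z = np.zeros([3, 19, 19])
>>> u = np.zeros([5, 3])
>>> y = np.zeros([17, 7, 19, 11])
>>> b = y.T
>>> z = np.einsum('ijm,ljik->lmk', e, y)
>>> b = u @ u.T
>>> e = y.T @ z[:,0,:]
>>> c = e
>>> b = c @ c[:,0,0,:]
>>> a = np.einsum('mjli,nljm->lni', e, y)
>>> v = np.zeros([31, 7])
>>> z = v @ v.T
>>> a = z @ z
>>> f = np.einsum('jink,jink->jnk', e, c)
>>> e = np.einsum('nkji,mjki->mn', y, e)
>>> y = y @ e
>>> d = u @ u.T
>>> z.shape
(31, 31)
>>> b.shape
(11, 19, 7, 11)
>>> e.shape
(11, 17)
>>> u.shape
(5, 3)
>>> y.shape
(17, 7, 19, 17)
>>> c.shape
(11, 19, 7, 11)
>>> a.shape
(31, 31)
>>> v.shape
(31, 7)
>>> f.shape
(11, 7, 11)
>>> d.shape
(5, 5)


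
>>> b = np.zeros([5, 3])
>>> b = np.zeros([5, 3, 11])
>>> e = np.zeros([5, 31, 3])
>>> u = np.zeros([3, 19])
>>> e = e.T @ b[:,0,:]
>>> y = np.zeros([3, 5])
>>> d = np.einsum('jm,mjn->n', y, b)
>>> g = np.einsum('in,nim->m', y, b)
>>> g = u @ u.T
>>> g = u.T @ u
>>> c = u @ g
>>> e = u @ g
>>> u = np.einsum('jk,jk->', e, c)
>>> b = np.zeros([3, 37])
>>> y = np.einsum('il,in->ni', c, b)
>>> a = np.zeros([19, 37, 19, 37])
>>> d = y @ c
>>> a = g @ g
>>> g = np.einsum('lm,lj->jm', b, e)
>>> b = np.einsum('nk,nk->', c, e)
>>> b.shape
()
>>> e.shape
(3, 19)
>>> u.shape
()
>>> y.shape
(37, 3)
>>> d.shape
(37, 19)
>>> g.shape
(19, 37)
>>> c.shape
(3, 19)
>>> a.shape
(19, 19)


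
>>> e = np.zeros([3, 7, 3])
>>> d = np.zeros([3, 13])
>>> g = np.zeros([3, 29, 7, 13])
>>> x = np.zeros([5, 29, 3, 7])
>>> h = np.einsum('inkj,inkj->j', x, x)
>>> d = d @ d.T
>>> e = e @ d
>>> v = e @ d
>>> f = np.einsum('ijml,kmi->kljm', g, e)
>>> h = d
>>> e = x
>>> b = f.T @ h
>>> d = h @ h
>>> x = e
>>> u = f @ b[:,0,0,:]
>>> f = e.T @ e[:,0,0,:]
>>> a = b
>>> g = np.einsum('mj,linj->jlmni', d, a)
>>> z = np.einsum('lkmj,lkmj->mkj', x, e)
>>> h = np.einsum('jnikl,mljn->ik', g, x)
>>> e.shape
(5, 29, 3, 7)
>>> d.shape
(3, 3)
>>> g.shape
(3, 7, 3, 13, 29)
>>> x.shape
(5, 29, 3, 7)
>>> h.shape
(3, 13)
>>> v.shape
(3, 7, 3)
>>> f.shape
(7, 3, 29, 7)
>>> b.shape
(7, 29, 13, 3)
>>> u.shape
(3, 13, 29, 3)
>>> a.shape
(7, 29, 13, 3)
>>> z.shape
(3, 29, 7)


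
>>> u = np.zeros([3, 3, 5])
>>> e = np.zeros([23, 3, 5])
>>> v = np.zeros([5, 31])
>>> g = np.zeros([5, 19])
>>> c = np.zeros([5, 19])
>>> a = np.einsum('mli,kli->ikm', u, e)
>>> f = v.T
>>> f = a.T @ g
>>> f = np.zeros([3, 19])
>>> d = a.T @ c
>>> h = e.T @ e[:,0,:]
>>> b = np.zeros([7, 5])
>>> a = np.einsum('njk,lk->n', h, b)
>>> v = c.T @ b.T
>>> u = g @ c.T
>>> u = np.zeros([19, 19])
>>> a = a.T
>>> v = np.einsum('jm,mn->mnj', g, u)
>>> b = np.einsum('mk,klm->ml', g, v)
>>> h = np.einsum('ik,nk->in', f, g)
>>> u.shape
(19, 19)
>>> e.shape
(23, 3, 5)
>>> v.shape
(19, 19, 5)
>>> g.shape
(5, 19)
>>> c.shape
(5, 19)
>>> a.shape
(5,)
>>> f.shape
(3, 19)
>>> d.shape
(3, 23, 19)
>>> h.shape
(3, 5)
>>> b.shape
(5, 19)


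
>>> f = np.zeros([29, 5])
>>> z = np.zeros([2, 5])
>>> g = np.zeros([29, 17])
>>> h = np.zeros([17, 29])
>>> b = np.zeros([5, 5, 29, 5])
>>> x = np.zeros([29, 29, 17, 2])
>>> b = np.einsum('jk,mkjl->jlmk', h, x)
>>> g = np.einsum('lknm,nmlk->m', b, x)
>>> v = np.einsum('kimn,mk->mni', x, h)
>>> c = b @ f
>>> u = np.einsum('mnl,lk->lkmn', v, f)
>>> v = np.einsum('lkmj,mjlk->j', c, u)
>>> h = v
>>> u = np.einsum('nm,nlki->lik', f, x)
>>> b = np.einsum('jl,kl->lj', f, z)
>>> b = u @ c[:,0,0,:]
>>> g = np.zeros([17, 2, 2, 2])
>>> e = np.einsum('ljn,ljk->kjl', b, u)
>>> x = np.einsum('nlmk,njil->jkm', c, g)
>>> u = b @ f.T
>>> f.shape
(29, 5)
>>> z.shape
(2, 5)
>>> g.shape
(17, 2, 2, 2)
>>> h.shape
(5,)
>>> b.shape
(29, 2, 5)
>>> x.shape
(2, 5, 29)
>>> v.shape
(5,)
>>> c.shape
(17, 2, 29, 5)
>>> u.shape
(29, 2, 29)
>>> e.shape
(17, 2, 29)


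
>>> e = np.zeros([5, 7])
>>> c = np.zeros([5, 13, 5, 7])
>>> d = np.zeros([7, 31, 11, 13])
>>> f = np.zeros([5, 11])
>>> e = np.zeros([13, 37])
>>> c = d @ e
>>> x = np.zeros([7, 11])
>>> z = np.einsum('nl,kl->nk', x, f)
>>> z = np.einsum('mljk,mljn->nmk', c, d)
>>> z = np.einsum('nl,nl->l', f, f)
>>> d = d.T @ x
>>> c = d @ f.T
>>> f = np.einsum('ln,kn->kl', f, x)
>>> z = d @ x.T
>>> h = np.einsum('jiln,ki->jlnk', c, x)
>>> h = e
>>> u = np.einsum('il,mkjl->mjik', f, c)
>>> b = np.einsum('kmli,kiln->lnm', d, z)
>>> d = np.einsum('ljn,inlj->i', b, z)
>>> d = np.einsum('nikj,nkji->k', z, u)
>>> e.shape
(13, 37)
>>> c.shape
(13, 11, 31, 5)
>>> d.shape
(31,)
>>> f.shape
(7, 5)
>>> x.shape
(7, 11)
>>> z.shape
(13, 11, 31, 7)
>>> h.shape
(13, 37)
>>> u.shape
(13, 31, 7, 11)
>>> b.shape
(31, 7, 11)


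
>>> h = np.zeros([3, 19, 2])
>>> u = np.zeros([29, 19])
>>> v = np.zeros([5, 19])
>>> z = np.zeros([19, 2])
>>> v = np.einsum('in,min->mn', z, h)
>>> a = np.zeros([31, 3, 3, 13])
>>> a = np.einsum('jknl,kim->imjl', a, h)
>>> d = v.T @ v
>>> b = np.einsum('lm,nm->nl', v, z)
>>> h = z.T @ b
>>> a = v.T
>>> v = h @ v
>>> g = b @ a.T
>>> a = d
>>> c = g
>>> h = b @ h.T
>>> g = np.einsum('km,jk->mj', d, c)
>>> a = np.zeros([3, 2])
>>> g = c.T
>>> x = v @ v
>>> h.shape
(19, 2)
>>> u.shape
(29, 19)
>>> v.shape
(2, 2)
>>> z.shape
(19, 2)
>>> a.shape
(3, 2)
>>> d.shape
(2, 2)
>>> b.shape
(19, 3)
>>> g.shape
(2, 19)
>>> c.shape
(19, 2)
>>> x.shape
(2, 2)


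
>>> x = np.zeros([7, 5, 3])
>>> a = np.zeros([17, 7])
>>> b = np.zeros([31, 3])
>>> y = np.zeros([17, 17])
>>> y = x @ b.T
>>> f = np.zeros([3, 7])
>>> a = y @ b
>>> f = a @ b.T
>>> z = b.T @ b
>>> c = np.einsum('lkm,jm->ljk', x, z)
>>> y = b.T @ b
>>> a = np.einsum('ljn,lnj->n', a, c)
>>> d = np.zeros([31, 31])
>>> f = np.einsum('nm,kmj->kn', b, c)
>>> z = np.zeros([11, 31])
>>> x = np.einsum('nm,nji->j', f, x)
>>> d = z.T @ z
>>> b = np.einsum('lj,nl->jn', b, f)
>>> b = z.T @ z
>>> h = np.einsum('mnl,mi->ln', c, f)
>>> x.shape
(5,)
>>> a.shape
(3,)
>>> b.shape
(31, 31)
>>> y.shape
(3, 3)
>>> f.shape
(7, 31)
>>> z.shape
(11, 31)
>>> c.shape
(7, 3, 5)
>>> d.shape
(31, 31)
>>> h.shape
(5, 3)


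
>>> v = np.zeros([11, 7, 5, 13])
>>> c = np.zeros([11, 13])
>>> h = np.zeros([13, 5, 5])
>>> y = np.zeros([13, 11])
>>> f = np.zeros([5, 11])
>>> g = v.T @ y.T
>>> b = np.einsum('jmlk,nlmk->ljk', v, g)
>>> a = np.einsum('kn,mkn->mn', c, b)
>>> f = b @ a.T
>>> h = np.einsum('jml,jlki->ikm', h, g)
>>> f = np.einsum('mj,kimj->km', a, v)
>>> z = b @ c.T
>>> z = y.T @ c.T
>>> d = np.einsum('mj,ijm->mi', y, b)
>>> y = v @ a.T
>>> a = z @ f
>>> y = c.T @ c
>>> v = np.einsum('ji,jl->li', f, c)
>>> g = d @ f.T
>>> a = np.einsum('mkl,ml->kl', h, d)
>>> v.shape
(13, 5)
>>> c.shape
(11, 13)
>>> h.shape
(13, 7, 5)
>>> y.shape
(13, 13)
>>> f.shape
(11, 5)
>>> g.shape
(13, 11)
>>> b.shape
(5, 11, 13)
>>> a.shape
(7, 5)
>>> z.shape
(11, 11)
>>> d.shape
(13, 5)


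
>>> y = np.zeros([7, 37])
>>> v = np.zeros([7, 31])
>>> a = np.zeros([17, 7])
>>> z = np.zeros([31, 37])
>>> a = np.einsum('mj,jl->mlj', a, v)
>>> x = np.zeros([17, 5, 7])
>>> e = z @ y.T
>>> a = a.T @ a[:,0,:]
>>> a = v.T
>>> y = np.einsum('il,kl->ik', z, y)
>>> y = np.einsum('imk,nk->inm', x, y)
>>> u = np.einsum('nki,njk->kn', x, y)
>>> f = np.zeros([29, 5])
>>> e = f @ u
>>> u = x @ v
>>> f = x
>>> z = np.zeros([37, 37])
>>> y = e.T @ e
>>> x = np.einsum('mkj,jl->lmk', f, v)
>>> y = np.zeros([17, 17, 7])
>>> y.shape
(17, 17, 7)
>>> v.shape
(7, 31)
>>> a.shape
(31, 7)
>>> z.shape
(37, 37)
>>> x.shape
(31, 17, 5)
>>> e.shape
(29, 17)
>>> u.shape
(17, 5, 31)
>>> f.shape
(17, 5, 7)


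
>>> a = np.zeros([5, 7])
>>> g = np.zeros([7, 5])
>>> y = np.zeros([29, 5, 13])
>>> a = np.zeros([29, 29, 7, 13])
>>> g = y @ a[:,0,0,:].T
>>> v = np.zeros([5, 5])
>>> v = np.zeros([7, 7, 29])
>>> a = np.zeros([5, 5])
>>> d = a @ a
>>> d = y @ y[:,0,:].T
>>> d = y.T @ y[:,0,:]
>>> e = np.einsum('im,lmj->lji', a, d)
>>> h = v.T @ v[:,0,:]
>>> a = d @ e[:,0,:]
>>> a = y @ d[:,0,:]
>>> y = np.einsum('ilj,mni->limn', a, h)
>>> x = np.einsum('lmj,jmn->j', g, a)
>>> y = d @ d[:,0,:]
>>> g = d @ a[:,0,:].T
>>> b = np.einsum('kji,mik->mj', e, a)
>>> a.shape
(29, 5, 13)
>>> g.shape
(13, 5, 29)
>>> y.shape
(13, 5, 13)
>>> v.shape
(7, 7, 29)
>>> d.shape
(13, 5, 13)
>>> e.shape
(13, 13, 5)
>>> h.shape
(29, 7, 29)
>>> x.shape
(29,)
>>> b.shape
(29, 13)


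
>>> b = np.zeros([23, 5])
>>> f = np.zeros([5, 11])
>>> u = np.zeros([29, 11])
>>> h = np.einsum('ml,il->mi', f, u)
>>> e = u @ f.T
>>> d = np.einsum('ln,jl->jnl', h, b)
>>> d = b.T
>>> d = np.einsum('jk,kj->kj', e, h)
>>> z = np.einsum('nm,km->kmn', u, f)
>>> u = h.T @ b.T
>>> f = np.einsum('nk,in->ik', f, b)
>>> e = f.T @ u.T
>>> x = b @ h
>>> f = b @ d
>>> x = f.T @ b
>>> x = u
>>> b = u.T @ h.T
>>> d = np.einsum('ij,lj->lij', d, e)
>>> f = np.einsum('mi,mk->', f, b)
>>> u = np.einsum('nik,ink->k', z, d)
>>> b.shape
(23, 5)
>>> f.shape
()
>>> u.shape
(29,)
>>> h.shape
(5, 29)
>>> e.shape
(11, 29)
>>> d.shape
(11, 5, 29)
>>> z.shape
(5, 11, 29)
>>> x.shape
(29, 23)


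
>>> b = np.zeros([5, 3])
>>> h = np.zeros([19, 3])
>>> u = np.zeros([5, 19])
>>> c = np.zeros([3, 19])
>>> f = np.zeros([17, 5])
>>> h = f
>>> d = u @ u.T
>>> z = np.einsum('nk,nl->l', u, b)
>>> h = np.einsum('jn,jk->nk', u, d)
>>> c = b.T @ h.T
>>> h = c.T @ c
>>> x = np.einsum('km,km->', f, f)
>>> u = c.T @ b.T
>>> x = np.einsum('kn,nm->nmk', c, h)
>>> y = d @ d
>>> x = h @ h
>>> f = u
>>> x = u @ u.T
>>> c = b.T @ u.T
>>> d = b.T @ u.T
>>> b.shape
(5, 3)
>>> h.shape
(19, 19)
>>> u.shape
(19, 5)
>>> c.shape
(3, 19)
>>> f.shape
(19, 5)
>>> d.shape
(3, 19)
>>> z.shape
(3,)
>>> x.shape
(19, 19)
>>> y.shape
(5, 5)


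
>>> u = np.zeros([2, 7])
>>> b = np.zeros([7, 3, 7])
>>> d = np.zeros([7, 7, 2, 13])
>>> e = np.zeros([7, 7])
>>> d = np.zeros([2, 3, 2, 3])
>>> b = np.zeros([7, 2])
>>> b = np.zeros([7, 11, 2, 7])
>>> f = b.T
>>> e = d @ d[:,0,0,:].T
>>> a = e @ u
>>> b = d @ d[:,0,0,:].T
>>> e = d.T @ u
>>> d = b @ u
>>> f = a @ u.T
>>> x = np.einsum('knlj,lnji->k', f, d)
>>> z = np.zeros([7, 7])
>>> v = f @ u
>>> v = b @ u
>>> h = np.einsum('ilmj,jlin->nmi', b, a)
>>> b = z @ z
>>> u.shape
(2, 7)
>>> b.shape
(7, 7)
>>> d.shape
(2, 3, 2, 7)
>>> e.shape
(3, 2, 3, 7)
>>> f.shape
(2, 3, 2, 2)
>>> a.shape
(2, 3, 2, 7)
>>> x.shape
(2,)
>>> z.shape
(7, 7)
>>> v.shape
(2, 3, 2, 7)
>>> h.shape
(7, 2, 2)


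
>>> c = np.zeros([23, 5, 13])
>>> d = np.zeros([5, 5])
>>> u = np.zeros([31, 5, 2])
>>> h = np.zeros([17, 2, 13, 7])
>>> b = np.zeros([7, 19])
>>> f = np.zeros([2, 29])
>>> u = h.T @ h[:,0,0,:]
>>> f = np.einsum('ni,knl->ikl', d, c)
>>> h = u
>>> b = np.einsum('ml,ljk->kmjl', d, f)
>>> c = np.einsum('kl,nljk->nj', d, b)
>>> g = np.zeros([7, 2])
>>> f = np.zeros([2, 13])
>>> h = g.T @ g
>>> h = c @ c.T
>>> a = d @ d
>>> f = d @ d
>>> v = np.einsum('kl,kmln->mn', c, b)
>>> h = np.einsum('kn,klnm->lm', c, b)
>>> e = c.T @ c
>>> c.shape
(13, 23)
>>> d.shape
(5, 5)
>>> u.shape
(7, 13, 2, 7)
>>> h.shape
(5, 5)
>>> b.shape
(13, 5, 23, 5)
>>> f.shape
(5, 5)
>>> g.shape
(7, 2)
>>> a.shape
(5, 5)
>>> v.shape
(5, 5)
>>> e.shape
(23, 23)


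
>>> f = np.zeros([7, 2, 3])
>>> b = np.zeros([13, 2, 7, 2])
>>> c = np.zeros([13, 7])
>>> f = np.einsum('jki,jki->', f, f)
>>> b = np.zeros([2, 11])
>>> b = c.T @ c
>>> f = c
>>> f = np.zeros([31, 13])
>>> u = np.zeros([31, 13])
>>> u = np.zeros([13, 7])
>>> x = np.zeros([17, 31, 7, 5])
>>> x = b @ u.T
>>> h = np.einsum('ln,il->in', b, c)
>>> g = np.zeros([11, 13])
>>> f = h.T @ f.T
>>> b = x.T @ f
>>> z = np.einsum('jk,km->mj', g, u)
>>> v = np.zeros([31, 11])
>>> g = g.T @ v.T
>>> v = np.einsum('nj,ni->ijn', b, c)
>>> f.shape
(7, 31)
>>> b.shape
(13, 31)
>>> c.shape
(13, 7)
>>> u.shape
(13, 7)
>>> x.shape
(7, 13)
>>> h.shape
(13, 7)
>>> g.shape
(13, 31)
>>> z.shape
(7, 11)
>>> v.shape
(7, 31, 13)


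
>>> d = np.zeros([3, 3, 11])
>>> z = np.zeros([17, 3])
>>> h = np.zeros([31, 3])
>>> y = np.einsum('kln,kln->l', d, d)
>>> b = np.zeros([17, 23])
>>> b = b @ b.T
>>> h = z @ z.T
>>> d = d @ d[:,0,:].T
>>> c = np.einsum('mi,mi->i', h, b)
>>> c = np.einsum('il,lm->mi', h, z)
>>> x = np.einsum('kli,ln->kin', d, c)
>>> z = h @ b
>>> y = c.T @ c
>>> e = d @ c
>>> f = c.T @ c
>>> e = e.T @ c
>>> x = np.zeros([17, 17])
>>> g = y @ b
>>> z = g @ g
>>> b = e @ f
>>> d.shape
(3, 3, 3)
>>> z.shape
(17, 17)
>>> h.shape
(17, 17)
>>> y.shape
(17, 17)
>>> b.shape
(17, 3, 17)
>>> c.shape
(3, 17)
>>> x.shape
(17, 17)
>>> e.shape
(17, 3, 17)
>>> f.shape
(17, 17)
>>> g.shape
(17, 17)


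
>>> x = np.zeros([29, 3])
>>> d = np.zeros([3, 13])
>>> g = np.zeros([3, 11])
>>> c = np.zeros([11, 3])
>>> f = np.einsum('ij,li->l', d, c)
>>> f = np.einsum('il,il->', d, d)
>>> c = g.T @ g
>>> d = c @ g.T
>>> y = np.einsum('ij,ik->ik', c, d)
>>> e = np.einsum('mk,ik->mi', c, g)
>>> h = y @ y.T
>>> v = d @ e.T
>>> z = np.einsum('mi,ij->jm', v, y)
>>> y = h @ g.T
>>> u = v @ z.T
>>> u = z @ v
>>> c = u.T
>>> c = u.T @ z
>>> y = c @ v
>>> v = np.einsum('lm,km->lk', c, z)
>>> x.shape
(29, 3)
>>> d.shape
(11, 3)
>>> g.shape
(3, 11)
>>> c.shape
(11, 11)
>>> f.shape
()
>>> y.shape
(11, 11)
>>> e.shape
(11, 3)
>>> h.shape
(11, 11)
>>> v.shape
(11, 3)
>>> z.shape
(3, 11)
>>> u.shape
(3, 11)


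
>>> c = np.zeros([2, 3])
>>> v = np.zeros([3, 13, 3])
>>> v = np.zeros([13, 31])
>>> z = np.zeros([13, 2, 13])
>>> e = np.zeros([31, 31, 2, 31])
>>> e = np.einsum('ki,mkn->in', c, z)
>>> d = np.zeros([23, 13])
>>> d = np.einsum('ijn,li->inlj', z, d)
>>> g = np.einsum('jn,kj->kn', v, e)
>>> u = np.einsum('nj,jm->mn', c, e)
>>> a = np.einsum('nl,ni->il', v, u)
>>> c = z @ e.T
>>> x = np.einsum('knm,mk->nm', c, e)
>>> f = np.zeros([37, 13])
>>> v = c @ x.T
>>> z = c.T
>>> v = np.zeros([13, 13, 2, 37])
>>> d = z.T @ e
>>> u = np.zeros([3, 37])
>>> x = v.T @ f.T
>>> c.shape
(13, 2, 3)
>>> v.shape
(13, 13, 2, 37)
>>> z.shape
(3, 2, 13)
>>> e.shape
(3, 13)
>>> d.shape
(13, 2, 13)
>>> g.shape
(3, 31)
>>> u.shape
(3, 37)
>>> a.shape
(2, 31)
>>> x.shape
(37, 2, 13, 37)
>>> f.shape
(37, 13)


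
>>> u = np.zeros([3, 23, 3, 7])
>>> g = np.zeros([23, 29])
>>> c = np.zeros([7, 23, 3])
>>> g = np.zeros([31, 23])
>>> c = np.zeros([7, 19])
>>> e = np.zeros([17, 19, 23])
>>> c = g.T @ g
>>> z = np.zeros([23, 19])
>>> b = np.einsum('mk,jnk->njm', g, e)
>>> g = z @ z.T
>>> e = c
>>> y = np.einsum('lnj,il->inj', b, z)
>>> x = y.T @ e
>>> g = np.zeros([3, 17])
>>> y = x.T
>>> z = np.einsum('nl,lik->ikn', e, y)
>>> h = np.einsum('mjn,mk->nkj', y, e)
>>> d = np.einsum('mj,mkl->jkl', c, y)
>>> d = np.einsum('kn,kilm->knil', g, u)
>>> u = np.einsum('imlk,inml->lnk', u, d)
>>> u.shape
(3, 17, 7)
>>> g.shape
(3, 17)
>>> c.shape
(23, 23)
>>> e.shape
(23, 23)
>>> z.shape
(17, 31, 23)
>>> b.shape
(19, 17, 31)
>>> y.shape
(23, 17, 31)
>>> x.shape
(31, 17, 23)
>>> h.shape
(31, 23, 17)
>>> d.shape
(3, 17, 23, 3)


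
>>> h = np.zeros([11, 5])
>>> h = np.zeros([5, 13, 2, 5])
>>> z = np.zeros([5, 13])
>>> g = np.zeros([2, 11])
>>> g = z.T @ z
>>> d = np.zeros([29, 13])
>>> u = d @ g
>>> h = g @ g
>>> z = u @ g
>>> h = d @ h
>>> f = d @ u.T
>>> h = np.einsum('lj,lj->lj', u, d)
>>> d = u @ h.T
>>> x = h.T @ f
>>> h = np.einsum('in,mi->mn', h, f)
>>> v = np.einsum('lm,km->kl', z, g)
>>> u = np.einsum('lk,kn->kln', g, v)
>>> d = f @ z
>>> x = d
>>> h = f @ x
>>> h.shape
(29, 13)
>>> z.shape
(29, 13)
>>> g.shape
(13, 13)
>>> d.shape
(29, 13)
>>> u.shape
(13, 13, 29)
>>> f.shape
(29, 29)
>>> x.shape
(29, 13)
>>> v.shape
(13, 29)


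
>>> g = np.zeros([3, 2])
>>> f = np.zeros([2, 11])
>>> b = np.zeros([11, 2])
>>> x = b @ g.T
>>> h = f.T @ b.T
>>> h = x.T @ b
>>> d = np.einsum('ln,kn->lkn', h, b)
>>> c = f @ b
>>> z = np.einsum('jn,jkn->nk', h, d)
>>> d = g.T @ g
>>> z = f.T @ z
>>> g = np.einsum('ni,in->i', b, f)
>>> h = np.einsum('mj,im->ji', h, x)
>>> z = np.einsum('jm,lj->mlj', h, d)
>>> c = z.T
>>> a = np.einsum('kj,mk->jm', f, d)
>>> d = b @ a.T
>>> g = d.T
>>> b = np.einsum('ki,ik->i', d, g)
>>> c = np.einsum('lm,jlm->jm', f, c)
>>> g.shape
(11, 11)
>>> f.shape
(2, 11)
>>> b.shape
(11,)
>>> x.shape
(11, 3)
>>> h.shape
(2, 11)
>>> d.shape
(11, 11)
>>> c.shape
(2, 11)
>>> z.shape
(11, 2, 2)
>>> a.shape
(11, 2)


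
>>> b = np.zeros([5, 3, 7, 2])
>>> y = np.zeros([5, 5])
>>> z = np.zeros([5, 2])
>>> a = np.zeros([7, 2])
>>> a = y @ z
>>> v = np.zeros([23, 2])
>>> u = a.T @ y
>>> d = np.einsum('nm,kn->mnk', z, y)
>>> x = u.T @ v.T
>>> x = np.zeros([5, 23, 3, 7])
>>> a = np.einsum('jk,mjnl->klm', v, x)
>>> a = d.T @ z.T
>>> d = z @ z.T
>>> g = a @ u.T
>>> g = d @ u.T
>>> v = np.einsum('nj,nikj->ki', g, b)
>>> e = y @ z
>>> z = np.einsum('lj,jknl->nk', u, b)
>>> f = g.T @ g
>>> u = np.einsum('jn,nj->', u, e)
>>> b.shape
(5, 3, 7, 2)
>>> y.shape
(5, 5)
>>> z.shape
(7, 3)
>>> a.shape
(5, 5, 5)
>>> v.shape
(7, 3)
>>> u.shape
()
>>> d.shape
(5, 5)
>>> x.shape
(5, 23, 3, 7)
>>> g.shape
(5, 2)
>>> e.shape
(5, 2)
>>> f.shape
(2, 2)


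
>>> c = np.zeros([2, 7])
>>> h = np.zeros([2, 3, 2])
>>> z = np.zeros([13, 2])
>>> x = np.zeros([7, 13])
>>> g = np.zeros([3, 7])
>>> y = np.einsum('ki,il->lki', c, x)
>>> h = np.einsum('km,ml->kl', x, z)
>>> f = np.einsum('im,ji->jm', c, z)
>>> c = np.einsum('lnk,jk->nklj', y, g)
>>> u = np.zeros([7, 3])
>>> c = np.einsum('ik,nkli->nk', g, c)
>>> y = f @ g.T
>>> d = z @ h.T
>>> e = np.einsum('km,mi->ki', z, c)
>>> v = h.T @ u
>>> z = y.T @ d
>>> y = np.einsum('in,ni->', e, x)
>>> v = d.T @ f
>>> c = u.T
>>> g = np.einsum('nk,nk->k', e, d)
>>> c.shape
(3, 7)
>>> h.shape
(7, 2)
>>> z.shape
(3, 7)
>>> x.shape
(7, 13)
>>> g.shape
(7,)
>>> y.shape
()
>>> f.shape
(13, 7)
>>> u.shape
(7, 3)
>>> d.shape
(13, 7)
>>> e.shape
(13, 7)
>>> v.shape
(7, 7)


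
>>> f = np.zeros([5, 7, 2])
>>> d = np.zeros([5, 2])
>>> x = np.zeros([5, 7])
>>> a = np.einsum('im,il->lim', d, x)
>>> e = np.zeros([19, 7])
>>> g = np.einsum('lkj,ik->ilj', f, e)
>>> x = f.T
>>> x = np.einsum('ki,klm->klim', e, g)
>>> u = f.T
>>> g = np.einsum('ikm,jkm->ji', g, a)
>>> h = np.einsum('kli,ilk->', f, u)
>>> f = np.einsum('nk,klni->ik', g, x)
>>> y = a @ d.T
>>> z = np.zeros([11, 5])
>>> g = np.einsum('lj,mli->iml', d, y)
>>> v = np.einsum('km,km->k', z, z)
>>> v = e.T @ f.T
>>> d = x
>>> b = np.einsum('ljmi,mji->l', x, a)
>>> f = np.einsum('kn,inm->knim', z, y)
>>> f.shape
(11, 5, 7, 5)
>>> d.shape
(19, 5, 7, 2)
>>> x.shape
(19, 5, 7, 2)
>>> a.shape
(7, 5, 2)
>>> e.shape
(19, 7)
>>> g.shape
(5, 7, 5)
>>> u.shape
(2, 7, 5)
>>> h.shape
()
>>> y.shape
(7, 5, 5)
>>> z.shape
(11, 5)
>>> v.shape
(7, 2)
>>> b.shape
(19,)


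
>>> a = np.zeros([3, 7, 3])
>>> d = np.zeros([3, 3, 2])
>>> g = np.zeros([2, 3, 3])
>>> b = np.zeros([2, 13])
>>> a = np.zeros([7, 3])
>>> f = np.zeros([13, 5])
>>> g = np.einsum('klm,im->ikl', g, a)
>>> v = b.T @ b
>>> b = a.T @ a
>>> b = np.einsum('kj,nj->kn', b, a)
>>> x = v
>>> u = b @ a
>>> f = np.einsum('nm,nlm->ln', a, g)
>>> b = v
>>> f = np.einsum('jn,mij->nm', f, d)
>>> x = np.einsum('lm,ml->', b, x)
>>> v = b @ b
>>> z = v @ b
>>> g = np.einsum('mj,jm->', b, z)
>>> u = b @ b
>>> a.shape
(7, 3)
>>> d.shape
(3, 3, 2)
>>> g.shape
()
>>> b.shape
(13, 13)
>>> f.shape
(7, 3)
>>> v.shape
(13, 13)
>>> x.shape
()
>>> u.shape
(13, 13)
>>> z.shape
(13, 13)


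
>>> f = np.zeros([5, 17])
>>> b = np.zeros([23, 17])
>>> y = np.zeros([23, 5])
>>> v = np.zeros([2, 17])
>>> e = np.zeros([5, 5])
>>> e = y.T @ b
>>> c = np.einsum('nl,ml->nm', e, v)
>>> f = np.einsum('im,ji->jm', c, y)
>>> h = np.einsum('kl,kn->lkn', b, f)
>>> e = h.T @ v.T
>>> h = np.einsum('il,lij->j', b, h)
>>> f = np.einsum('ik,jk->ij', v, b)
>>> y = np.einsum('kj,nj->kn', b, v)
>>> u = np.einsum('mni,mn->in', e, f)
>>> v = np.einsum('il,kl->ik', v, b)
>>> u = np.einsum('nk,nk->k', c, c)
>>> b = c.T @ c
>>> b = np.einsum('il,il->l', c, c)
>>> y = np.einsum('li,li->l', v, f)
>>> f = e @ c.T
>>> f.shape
(2, 23, 5)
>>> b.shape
(2,)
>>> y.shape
(2,)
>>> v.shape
(2, 23)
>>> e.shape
(2, 23, 2)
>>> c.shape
(5, 2)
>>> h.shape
(2,)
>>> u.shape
(2,)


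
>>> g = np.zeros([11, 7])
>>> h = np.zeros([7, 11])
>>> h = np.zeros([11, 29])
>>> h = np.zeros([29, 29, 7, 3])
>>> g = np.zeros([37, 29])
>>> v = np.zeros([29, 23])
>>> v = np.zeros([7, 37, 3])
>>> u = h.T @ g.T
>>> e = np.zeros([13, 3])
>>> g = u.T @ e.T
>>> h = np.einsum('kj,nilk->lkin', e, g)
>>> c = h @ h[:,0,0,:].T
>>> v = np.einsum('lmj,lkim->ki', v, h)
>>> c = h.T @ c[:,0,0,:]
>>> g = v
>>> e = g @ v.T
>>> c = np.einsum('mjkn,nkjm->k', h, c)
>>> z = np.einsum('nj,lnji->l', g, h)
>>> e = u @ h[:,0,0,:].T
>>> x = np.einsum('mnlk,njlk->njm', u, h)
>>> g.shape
(13, 29)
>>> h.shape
(7, 13, 29, 37)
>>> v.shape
(13, 29)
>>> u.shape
(3, 7, 29, 37)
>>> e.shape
(3, 7, 29, 7)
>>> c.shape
(29,)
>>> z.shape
(7,)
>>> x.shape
(7, 13, 3)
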